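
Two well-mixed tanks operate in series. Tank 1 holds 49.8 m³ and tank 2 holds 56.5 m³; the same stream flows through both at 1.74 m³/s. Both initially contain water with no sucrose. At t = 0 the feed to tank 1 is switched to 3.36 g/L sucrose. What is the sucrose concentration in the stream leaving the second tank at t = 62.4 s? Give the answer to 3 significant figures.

Time constants: τᵢ = Vᵢ/Q for each well-mixed tank.
τ₁ = 49.8/1.74 = 28.621 s; τ₂ = 56.5/1.74 = 32.471 s.
Solving the cascade with C₁(0)=C₂(0)=0 gives C₂(t) = C_in[1 − (τ₁ e^(−t/τ₁) − τ₂ e^(−t/τ₂))/(τ₁ − τ₂)].
At t = 62.4: e^(−t/τ₁) = 0.11301, e^(−t/τ₂) = 0.14636.
C₂ = 3.36·[1 − (28.621·0.11301 − 32.471·0.14636)/(-3.8506)] = 3.36·0.60580 = 2.0355 g/L.

2.04 g/L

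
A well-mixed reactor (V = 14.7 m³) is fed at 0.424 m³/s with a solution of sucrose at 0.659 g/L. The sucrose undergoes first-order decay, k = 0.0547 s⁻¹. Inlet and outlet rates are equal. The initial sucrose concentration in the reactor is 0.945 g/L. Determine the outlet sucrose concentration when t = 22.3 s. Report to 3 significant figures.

0.339 g/L

V dC/dt = Q(C_in − C) − k V C.
dC/dt = (Q/V) C_in − (Q/V + k) C; effective rate a = Q/V + k = 0.028844 + 0.0547 = 0.083544 s⁻¹.
C_ss = Q C_in/(Q + kV) = 0.22752 g/L; C(t) = C_ss + (C₀ − C_ss) e^(−a t).
C(22.3) = 0.22752 + (0.71748)·e^(−0.083544·22.3) = 0.22752 + (0.71748)·0.15520 = 0.33888 g/L.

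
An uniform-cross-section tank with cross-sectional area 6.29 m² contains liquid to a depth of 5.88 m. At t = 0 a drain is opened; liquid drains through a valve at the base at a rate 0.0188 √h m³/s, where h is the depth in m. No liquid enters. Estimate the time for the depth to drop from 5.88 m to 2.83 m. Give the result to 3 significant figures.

497 s

A dh/dt = −Q_out = −0.0188 √h.
∫ h^(−1/2) dh = −(0.0188/A) ∫ dt, giving 2√h = 2√h₀ − (0.0188/A) t.
t = 2A(√h₀ − √h)/0.0188 = 2·6.29·(√5.88 − √2.83)/0.0188
  = 12.580 × (2.4249 − 1.6823) / 0.0188 = 496.92 s.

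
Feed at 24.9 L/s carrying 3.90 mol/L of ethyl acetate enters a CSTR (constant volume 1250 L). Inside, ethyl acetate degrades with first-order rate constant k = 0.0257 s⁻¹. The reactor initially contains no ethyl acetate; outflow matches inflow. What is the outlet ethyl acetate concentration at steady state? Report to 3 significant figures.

Accumulation = in − out − consumed: V dC/dt = Q C_in − Q C − k V C.
Steady state (dC/dt = 0): C_ss = Q C_in/(Q + kV) = C_in/(1 + kV/Q).
C_ss = 24.9·3.90/(24.9 + 0.0257·1250) = 97.110/57.025 = 1.7029 mol/L.

1.70 mol/L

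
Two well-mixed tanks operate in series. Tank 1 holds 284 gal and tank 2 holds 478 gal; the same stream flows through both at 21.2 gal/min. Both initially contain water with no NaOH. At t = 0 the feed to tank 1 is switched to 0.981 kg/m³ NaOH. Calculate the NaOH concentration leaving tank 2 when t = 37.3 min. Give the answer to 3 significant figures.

0.607 kg/m³

Time constants: τᵢ = Vᵢ/Q for each well-mixed tank.
τ₁ = 284/21.2 = 13.396 min; τ₂ = 478/21.2 = 22.547 min.
Solving the cascade with C₁(0)=C₂(0)=0 gives C₂(t) = C_in[1 − (τ₁ e^(−t/τ₁) − τ₂ e^(−t/τ₂))/(τ₁ − τ₂)].
At t = 37.3: e^(−t/τ₁) = 0.061768, e^(−t/τ₂) = 0.19122.
C₂ = 0.981·[1 − (13.396·0.061768 − 22.547·0.19122)/(-9.1509)] = 0.981·0.61926 = 0.60750 kg/m³.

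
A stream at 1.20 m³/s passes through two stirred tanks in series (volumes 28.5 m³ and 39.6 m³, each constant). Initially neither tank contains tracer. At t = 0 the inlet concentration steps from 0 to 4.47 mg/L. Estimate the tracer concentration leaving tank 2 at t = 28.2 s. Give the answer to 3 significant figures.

1.19 mg/L

Each tank obeys Vᵢ dCᵢ/dt = Q(Cᵢ₋₁ − Cᵢ), so τᵢ = Vᵢ/Q.
τ₁ = 28.5/1.20 = 23.750 s; τ₂ = 39.6/1.20 = 33.000 s.
Tank 1: C₁ = C_in(1 − e^(−t/τ₁)). Tank 2 (τ₁ ≠ τ₂): C₂ = C_in[1 − (τ₁ e^(−t/τ₁) − τ₂ e^(−t/τ₂))/(τ₁ − τ₂)].
At t = 28.2: e^(−t/τ₁) = 0.30502, e^(−t/τ₂) = 0.42548.
C₂ = 4.47·[1 − (23.750·0.30502 − 33.000·0.42548)/(-9.2500)] = 4.47·0.26525 = 1.1857 mg/L.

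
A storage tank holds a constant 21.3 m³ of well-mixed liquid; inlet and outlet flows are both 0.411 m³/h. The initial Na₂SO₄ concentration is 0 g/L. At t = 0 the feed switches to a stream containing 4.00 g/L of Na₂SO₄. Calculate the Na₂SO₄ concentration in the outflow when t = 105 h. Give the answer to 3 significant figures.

Mass balance on the solute (V constant): V dC/dt = Q(C_in − C).
Time constant τ = V/Q = 21.3/0.411 = 51.825 h.
Integrating: C(t) = C_in + (C₀ − C_in) e^(−t/τ).
C(105) = 4.00 + (0 − 4.00)·e^(−105/51.825) = 4.00 + (-4.0000)·0.13185 = 3.4726 g/L.

3.47 g/L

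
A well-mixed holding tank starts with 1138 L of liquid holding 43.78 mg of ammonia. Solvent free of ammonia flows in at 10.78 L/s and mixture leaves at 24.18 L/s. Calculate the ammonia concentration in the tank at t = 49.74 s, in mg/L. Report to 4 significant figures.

Let m(t) be the amount of ammonia. Volume: V(t) = V₀ + (Q_in − Q_out) t = 1138 − 13.4000 t; V(49.74) = 471.484 L.
Solute balance: dm/dt = 0 − Q_out C = −Q_out m/V(t).
dm/m = −Q_out dt/(V₀ − 13.4000 t); integrating gives ln(m/m₀) = −(Q_out/(Q_in−Q_out)) ln(V/V₀).
m = m₀ (V₀/V)^(Q_out/(Q_in−Q_out)) = 43.78 × (1138/471.484)^(-1.80448) = 8.92785 mg.
C = m/V = 8.92785/471.484 = 0.0189356 mg/L.

0.01894 mg/L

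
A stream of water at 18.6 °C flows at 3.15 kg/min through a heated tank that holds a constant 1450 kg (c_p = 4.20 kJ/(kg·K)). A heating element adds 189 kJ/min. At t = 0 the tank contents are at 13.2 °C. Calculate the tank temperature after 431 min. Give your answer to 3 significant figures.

Energy balance: M c_p dT/dt = ṁ c_p (T_in − T) + 189.
τ = M/ṁ = 460.32 min; T_ss = T_in + Q̇/(ṁ c_p) = 18.6 + 189/(3.15·4.20) = 32.886 °C.
This is linear first-order; T(t) = T_ss + (T₀ − T_ss) e^(−t/τ).
T(431) = 32.886 + (-19.686)·e^(−431/460.32) = 32.886 + (-19.686)·0.39207 = 25.168 °C.

25.2 °C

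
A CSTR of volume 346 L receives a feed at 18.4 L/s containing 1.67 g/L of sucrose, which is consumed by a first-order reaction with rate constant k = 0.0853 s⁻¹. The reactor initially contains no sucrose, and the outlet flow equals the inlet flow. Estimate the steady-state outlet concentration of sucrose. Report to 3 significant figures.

V dC/dt = Q(C_in − C) − k V C.
Steady state (dC/dt = 0): C_ss = Q C_in/(Q + kV) = C_in/(1 + kV/Q).
C_ss = 18.4·1.67/(18.4 + 0.0853·346) = 30.728/47.914 = 0.64132 g/L.

0.641 g/L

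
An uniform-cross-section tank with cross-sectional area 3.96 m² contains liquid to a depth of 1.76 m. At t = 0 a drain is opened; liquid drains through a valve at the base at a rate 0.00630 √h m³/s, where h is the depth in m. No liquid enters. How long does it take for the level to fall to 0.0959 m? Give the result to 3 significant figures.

1280 s

Accumulation of liquid (constant cross-section A): A dh/dt = −0.00630 √h.
Separate and integrate: 2(√h − √h₀) = −(0.00630/A) t.
t = 2A(√h₀ − √h)/0.00630 = 2·3.96·(√1.76 − √0.0959)/0.00630
  = 7.9200 × (1.3266 − 0.30968) / 0.00630 = 1278.5 s.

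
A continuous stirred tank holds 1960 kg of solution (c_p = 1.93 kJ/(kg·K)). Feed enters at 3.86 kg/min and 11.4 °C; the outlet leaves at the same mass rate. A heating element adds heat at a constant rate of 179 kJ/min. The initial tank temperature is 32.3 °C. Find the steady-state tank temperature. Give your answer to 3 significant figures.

M c_p dT/dt = ṁ c_p (T_in − T) + Q̇.
At steady state dT/dt = 0 ⇒ T_ss = T_in + Q̇/(ṁ c_p) = 11.4 + 179/(3.86·1.93) = 35.427 °C.

35.4 °C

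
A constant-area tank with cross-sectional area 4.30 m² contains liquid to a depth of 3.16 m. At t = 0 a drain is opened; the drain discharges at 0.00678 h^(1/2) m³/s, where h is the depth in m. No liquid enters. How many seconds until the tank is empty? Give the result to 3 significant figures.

2250 s

A dh/dt = −Q_out = −0.00678 √h.
This is separable: 2 d(√h)/dt = −0.00678/A, so √h = √h₀ − (0.00678/(2A)) t.
Tank is empty when √h = 0: t_empty = 2A√h₀/0.00678.
t_empty = 2·4.30·√3.16/0.00678 = 8.6000·1.7776/0.00678 = 2254.8 s.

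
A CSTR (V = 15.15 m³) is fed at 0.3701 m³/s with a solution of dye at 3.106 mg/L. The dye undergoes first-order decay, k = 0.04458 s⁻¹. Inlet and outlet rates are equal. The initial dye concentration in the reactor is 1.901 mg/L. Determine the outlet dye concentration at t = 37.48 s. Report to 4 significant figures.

Species balance: V dC/dt = Q C_in − Q C − k V C.
dC/dt = (Q/V) C_in − (Q/V + k) C; effective rate a = Q/V + k = 0.0244290 + 0.04458 = 0.0690090 s⁻¹.
C_ss = Q C_in/(Q + kV) = 1.09952 mg/L; C(t) = C_ss + (C₀ − C_ss) e^(−a t).
C(37.48) = 1.09952 + (0.801483)·e^(−0.0690090·37.48) = 1.09952 + (0.801483)·0.0752862 = 1.15986 mg/L.

1.160 mg/L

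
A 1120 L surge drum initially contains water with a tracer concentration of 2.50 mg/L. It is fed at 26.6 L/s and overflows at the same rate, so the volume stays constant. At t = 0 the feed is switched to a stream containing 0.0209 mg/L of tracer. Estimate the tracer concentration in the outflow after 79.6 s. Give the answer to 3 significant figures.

0.395 mg/L

Mass balance on the solute (V constant): V dC/dt = Q(C_in − C).
Rewrite as dC/dt + C/τ = C_in/τ, τ = V/Q = 42.105 s.
C approaches C_in exponentially: C(t) = C_in + (C₀ − C_in) e^(−t/τ).
C(79.6) = 0.0209 + (2.50 − 0.0209)·e^(−79.6/42.105) = 0.0209 + (2.4791)·0.15100 = 0.39523 mg/L.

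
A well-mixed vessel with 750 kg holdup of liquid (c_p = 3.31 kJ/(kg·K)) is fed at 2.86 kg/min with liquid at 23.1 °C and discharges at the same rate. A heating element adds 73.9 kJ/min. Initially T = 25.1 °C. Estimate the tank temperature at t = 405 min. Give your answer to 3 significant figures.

29.7 °C

Energy balance: M c_p dT/dt = ṁ c_p (T_in − T) + 73.9.
τ = M/ṁ = 262.24 min; T_ss = T_in + Q̇/(ṁ c_p) = 23.1 + 73.9/(2.86·3.31) = 30.906 °C.
Integrating: T(t) = T_ss + (T₀ − T_ss) e^(−t/τ).
T(405) = 30.906 + (-5.8064)·e^(−405/262.24) = 30.906 + (-5.8064)·0.21344 = 29.667 °C.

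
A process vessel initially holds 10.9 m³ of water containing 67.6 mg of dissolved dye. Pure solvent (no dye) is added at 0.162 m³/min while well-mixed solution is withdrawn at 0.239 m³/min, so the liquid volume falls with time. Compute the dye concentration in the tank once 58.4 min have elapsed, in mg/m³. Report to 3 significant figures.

Let m(t) be the amount of dye. Volume: V(t) = V₀ + (Q_in − Q_out) t = 10.9 − 0.077000 t; V(58.4) = 6.4032 m³.
Species balance (pure solvent in): dm/dt = −Q_out · m/V(t).
dm/m = −Q_out dt/(V₀ − 0.077000 t); integrating gives ln(m/m₀) = −(Q_out/(Q_in−Q_out)) ln(V/V₀).
m = m₀ (V₀/V)^(Q_out/(Q_in−Q_out)) = 67.6 × (10.9/6.4032)^(-3.1039) = 12.967 mg.
C = m/V = 12.967/6.4032 = 2.0252 mg/m³.

2.03 mg/m³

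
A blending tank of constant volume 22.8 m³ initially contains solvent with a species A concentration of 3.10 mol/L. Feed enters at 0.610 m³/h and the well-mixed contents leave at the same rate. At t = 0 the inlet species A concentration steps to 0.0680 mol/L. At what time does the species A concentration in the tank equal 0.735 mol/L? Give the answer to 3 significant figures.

56.6 h

Species balance: V dC/dt = Q(C_in − C) ⇒ τ = V/Q = 37.377 h.
C(t) = C_in + (C₀ − C_in) e^(−t/τ). Set C = 0.735 and solve for t:
e^(−t/τ) = (C − C_in)/(C₀ − C_in) = (0.735 − 0.0680)/(3.10 − 0.0680) = 0.21999
t = −τ ln(…) = 37.377 × 1.5142 = 56.596 h.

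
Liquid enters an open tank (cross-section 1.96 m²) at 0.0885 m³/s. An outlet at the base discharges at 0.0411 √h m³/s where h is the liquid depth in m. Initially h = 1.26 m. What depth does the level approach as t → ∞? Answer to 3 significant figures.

4.64 m

A dh/dt = Q_in − 0.0411 √h. Steady state requires inflow = outflow:
Q_in = 0.0411 √h_ss ⇒ √h_ss = 0.0885/0.0411 = 2.1533.
h_ss = 2.1533² = 4.6366 m. (Since h₀ = 1.26 m < h_ss, the level will rise toward this value.)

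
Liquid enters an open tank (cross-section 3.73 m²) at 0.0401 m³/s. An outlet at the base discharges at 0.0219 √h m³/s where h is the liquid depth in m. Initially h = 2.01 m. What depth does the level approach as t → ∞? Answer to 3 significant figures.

Volume balance on the tank: A dh/dt = Q_in − 0.0219 √h. At steady state dh/dt = 0:
Q_in = 0.0219 √h_ss ⇒ √h_ss = 0.0401/0.0219 = 1.8311.
h_ss = 1.8311² = 3.3527 m. (Since h₀ = 2.01 m < h_ss, the level will rise toward this value.)

3.35 m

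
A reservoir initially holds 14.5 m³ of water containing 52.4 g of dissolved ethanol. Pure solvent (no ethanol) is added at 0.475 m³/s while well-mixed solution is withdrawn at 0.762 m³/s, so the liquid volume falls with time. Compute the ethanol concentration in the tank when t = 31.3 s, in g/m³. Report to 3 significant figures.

0.730 g/m³

Let m(t) be the amount of ethanol. Volume: V(t) = V₀ + (Q_in − Q_out) t = 14.5 − 0.28700 t; V(31.3) = 5.5169 m³.
Solute balance: dm/dt = 0 − Q_out C = −Q_out m/V(t).
dm/m = −Q_out dt/(V₀ − 0.28700 t); integrating gives ln(m/m₀) = −(Q_out/(Q_in−Q_out)) ln(V/V₀).
m = m₀ (V₀/V)^(Q_out/(Q_in−Q_out)) = 52.4 × (14.5/5.5169)^(-2.6551) = 4.0279 g.
C = m/V = 4.0279/5.5169 = 0.73010 g/m³.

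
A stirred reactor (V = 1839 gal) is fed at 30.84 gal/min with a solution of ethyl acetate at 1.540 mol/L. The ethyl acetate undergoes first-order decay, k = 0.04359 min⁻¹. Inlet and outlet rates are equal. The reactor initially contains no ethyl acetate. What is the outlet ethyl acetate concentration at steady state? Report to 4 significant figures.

0.4279 mol/L

Species balance: V dC/dt = Q C_in − Q C − k V C.
Steady state (dC/dt = 0): C_ss = Q C_in/(Q + kV) = C_in/(1 + kV/Q).
C_ss = 30.84·1.540/(30.84 + 0.04359·1839) = 47.4936/111.002 = 0.427863 mol/L.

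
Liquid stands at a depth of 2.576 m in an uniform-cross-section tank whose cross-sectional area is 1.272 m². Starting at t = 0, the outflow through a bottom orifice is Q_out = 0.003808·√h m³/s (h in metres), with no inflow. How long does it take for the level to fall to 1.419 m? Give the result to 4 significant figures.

Accumulation of liquid (constant cross-section A): A dh/dt = −0.003808 √h.
Separate and integrate: 2(√h − √h₀) = −(0.003808/A) t.
t = 2A(√h₀ − √h)/0.003808 = 2·1.272·(√2.576 − √1.419)/0.003808
  = 2.54400 × (1.60499 − 1.19122) / 0.003808 = 276.429 s.

276.4 s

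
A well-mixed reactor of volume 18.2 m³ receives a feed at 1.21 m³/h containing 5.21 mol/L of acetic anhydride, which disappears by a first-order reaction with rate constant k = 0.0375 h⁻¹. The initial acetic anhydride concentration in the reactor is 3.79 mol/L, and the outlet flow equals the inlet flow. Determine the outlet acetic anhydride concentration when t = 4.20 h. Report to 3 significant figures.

Accumulation = in − out − consumed: V dC/dt = Q C_in − Q C − k V C.
This is linear with rate a = Q/V + k = 0.10398 h⁻¹.
C_ss = Q C_in/(Q + kV) = 3.3311 mol/L; C(t) = C_ss + (C₀ − C_ss) e^(−a t).
C(4.20) = 3.3311 + (0.45890)·e^(−0.10398·4.20) = 3.3311 + (0.45890)·0.64615 = 3.6276 mol/L.

3.63 mol/L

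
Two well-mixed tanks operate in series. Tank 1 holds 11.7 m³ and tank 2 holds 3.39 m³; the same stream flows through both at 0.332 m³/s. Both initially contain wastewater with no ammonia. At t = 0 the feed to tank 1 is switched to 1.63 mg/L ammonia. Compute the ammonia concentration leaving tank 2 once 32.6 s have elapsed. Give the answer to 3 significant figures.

0.747 mg/L

Time constants: τᵢ = Vᵢ/Q for each well-mixed tank.
τ₁ = 11.7/0.332 = 35.241 s; τ₂ = 3.39/0.332 = 10.211 s.
Solving the cascade with C₁(0)=C₂(0)=0 gives C₂(t) = C_in[1 − (τ₁ e^(−t/τ₁) − τ₂ e^(−t/τ₂))/(τ₁ − τ₂)].
At t = 32.6: e^(−t/τ₁) = 0.39651, e^(−t/τ₂) = 0.041061.
C₂ = 1.63·[1 − (35.241·0.39651 − 10.211·0.041061)/(25.030)] = 1.63·0.45849 = 0.74734 mg/L.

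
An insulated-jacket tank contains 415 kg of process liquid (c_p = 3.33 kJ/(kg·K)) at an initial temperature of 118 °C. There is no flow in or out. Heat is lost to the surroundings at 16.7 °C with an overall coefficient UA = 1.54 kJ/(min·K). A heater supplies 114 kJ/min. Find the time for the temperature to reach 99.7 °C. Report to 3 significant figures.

998 min

M c_p dT/dt = −UA(T − T_amb) + Q̇.
τ = M c_p/UA = 897.37 min; T_ss = T_amb + Q̇/UA = 16.7 + 114/1.54 = 90.726 °C.
T(t) = T_ss + (T₀ − T_ss)e^(−t/τ); set T = 99.7:
t = −τ ln[(T − T_ss)/(T₀ − T_ss)] = −897.37 · ln(0.32903) = 997.52 min.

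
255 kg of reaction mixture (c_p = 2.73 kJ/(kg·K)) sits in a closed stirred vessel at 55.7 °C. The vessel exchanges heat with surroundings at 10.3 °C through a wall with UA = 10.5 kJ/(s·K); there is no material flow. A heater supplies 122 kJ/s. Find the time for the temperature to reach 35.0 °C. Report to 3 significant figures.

62.9 s

Lumped-capacitance energy balance: M c_p dT/dt = UA(T_amb − T) + Q̇.
τ = M c_p/UA = 66.300 s; T_ss = T_amb + Q̇/UA = 10.3 + 122/10.5 = 21.919 °C.
T(t) = T_ss + (T₀ − T_ss)e^(−t/τ); set T = 35.0:
t = −τ ln[(T − T_ss)/(T₀ − T_ss)] = −66.300 · ln(0.38723) = 62.901 s.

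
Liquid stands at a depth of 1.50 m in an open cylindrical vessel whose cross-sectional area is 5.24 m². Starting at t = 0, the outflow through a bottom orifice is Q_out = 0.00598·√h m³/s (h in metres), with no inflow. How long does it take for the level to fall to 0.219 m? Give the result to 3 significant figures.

With no inflow, A dh/dt = −0.00598 √h.
This is separable: 2 d(√h)/dt = −0.00598/A, so √h = √h₀ − (0.00598/(2A)) t.
t = 2A(√h₀ − √h)/0.00598 = 2·5.24·(√1.50 − √0.219)/0.00598
  = 10.480 × (1.2247 − 0.46797) / 0.00598 = 1326.2 s.

1330 s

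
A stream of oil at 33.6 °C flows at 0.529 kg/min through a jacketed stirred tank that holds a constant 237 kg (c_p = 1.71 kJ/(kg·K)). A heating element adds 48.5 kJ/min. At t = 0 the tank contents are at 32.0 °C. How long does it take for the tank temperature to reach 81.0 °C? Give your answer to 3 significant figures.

M c_p dT/dt = ṁ c_p (T_in − T) + Q̇.
τ = M/ṁ = 448.02 min; T_ss = T_in + Q̇/(ṁ c_p) = 87.215 °C.
T(t) = T_ss + (T₀ − T_ss) e^(−t/τ). Set T = 81.0:
e^(−t/τ) = (81.0 − 87.215)/(32.0 − 87.215) = 0.11257
t = −448.02 · ln(0.11257) = 978.56 min.

979 min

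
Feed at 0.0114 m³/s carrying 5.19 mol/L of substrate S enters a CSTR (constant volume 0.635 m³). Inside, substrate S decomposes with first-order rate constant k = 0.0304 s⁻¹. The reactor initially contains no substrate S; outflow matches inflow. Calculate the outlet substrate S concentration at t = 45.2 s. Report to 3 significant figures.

1.71 mol/L

V dC/dt = Q(C_in − C) − k V C.
dC/dt = (Q/V) C_in − (Q/V + k) C; effective rate a = Q/V + k = 0.017953 + 0.0304 = 0.048353 s⁻¹.
C_ss = Q C_in/(Q + kV) = 1.9270 mol/L; C(t) = C_ss + (C₀ − C_ss) e^(−a t).
C(45.2) = 1.9270 + (-1.9270)·e^(−0.048353·45.2) = 1.9270 + (-1.9270)·0.11242 = 1.7104 mol/L.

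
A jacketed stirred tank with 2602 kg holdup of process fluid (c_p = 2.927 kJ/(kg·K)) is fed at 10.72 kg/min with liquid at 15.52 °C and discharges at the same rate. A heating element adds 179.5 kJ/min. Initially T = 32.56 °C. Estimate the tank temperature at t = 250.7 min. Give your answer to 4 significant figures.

25.27 °C

Heat balance on the well-mixed liquid: M c_p dT/dt = ṁ c_p (T_in − T) + 179.5.
τ = M/ṁ = 242.724 min; T_ss = T_in + Q̇/(ṁ c_p) = 15.52 + 179.5/(10.72·2.927) = 21.2407 °C.
Solution: T(t) = T_ss + (T₀ − T_ss) e^(−t/τ).
T(250.7) = 21.2407 + (11.3193)·e^(−250.7/242.724) = 21.2407 + (11.3193)·0.355987 = 25.2702 °C.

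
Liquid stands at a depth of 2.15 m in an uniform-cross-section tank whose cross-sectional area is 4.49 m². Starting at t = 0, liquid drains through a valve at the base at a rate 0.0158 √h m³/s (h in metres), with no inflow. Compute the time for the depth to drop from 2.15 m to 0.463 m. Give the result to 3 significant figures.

447 s

Accumulation of liquid (constant cross-section A): A dh/dt = −0.0158 √h.
∫ h^(−1/2) dh = −(0.0158/A) ∫ dt, giving 2√h = 2√h₀ − (0.0158/A) t.
t = 2A(√h₀ − √h)/0.0158 = 2·4.49·(√2.15 − √0.463)/0.0158
  = 8.9800 × (1.4663 − 0.68044) / 0.0158 = 446.64 s.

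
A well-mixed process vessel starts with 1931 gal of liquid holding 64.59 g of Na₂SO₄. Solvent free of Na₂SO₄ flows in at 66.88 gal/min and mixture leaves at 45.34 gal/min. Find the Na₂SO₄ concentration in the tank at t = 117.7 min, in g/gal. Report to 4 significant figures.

Let m(t) be the amount of Na₂SO₄. Volume: V(t) = V₀ + (Q_in − Q_out) t = 1931 + 21.5400 t; V(117.7) = 4466.26 gal.
No Na₂SO₄ enters, so dm/dt = −Q_out · (m/V).
dm/m = −Q_out dt/(V₀ + 21.5400 t); integrating gives ln(m/m₀) = −(Q_out/(Q_in−Q_out)) ln(V/V₀).
m = m₀ (V₀/V)^(Q_out/(Q_in−Q_out)) = 64.59 × (1931/4466.26)^(2.10492) = 11.0569 g.
C = m/V = 11.0569/4466.26 = 0.00247566 g/gal.

0.002476 g/gal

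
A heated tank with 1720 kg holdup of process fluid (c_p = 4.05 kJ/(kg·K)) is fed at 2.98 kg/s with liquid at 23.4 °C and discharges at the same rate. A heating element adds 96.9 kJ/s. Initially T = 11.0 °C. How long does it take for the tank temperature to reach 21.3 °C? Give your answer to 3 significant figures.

405 s

M c_p dT/dt = ṁ c_p (T_in − T) + Q̇.
τ = M/ṁ = 577.18 s; T_ss = T_in + Q̇/(ṁ c_p) = 31.429 °C.
T(t) = T_ss + (T₀ − T_ss) e^(−t/τ). Set T = 21.3:
e^(−t/τ) = (21.3 − 31.429)/(11.0 − 31.429) = 0.49581
t = −577.18 · ln(0.49581) = 404.93 s.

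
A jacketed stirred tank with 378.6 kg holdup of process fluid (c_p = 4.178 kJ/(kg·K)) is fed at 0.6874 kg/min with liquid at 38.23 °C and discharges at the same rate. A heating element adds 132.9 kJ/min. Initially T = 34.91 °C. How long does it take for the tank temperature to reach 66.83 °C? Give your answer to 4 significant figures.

First-law balance (no shaft work): M c_p dT/dt = ṁ c_p (T_in − T) + 132.9.
τ = M/ṁ = 550.771 min; T_ss = T_in + Q̇/(ṁ c_p) = 84.5051 °C.
T(t) = T_ss + (T₀ − T_ss) e^(−t/τ). Set T = 66.83:
e^(−t/τ) = (66.83 − 84.5051)/(34.91 − 84.5051) = 0.356388
t = −550.771 · ln(0.356388) = 568.251 min.

568.3 min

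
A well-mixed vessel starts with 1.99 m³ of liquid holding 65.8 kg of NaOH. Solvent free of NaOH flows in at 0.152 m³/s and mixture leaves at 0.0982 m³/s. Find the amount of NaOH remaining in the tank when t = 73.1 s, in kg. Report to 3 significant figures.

Let m(t) be the amount of NaOH. Volume: V(t) = V₀ + (Q_in − Q_out) t = 1.99 + 0.053800 t; V(73.1) = 5.9228 m³.
Solute balance: dm/dt = 0 − Q_out C = −Q_out m/V(t).
Separate: dm/m = −Q_out dt/V(t) ⇒ ln(m/m₀) = −(Q_out/(Q_in−Q_out)) ln(V/V₀).
m = m₀ (V₀/V)^(Q_out/(Q_in−Q_out)) = 65.8 × (1.99/5.9228)^(1.8253) = 8.9876 kg.

8.99 kg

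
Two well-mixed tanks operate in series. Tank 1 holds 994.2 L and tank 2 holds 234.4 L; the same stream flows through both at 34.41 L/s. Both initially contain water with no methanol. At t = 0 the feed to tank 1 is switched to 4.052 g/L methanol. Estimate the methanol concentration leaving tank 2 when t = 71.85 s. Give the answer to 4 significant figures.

Time constants: τᵢ = Vᵢ/Q for each well-mixed tank.
τ₁ = 994.2/34.41 = 28.8928 s; τ₂ = 234.4/34.41 = 6.81197 s.
Solving the cascade with C₁(0)=C₂(0)=0 gives C₂(t) = C_in[1 − (τ₁ e^(−t/τ₁) − τ₂ e^(−t/τ₂))/(τ₁ − τ₂)].
At t = 71.85: e^(−t/τ₁) = 0.0831772, e^(−t/τ₂) = 2.62563e-05.
C₂ = 4.052·[1 − (28.8928·0.0831772 − 6.81197·2.62563e-05)/(22.0808)] = 4.052·0.891171 = 3.61102 g/L.

3.611 g/L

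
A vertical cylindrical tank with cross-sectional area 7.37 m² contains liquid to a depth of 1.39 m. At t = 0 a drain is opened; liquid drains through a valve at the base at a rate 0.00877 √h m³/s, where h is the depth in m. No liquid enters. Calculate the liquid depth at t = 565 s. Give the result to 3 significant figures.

A dh/dt = −Q_out = −0.00877 √h.
∫ h^(−1/2) dh = −(0.00877/A) ∫ dt, giving 2√h = 2√h₀ − (0.00877/A) t.
√h = √1.39 − 0.00877·565/(2·7.37) = 1.1790 − 0.33616 = 0.84282.
h = 0.84282² = 0.71034 m.

0.710 m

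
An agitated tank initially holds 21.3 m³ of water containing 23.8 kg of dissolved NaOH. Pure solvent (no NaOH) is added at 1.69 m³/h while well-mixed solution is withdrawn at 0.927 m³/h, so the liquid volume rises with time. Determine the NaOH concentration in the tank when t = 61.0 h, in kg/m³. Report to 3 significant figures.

0.0859 kg/m³

Total volume: dV/dt = Q_in − Q_out = 0.76300 m³/h, so V(t) = 21.3 + 0.76300 t and V(61.0) = 67.843 m³.
No NaOH enters, so dm/dt = −Q_out · (m/V).
Separate: dm/m = −Q_out dt/V(t) ⇒ ln(m/m₀) = −(Q_out/(Q_in−Q_out)) ln(V/V₀).
m = m₀ (V₀/V)^(Q_out/(Q_in−Q_out)) = 23.8 × (21.3/67.843)^(1.2149) = 5.8252 kg.
C = m/V = 5.8252/67.843 = 0.085863 kg/m³.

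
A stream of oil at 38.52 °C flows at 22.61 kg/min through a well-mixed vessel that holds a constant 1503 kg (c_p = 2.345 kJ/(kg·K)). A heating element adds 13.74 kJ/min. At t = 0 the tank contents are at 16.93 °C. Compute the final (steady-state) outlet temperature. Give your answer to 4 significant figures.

Heat balance on the well-mixed liquid: M c_p dT/dt = ṁ c_p (T_in − T) + 13.74.
At steady state dT/dt = 0 ⇒ T_ss = T_in + Q̇/(ṁ c_p) = 38.52 + 13.74/(22.61·2.345) = 38.7791 °C.

38.78 °C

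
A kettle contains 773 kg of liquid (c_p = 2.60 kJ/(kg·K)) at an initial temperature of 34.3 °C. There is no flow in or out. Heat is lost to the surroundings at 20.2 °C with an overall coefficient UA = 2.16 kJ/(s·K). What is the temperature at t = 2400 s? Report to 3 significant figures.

21.3 °C

M c_p dT/dt = −UA(T − T_amb).
dT/dt = (T_ss − T)/τ with T_ss = T_amb = 20.200 °C, τ = M c_p/UA = 773·2.60/2.16 = 930.46 s.
This is linear first-order; T(t) = T_ss + (T₀ − T_ss) e^(−t/τ).
T(2400) = 20.200 + (14.100)·0.075822 = 21.269 °C.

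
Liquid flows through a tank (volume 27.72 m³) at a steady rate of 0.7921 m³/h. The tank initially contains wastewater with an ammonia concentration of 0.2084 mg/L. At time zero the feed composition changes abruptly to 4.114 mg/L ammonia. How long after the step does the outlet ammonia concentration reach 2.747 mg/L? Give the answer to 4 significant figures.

Species balance: V dC/dt = Q(C_in − C) ⇒ τ = V/Q = 34.9956 h.
C(t) = C_in + (C₀ − C_in) e^(−t/τ). Set C = 2.747 and solve for t:
e^(−t/τ) = (C − C_in)/(C₀ − C_in) = (2.747 − 4.114)/(0.2084 − 4.114) = 0.350010
t = −τ ln(…) = 34.9956 × 1.04979 = 36.7381 h.

36.74 h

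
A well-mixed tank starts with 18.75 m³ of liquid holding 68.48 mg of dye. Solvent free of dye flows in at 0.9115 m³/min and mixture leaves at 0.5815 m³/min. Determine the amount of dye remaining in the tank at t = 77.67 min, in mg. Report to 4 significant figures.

15.00 mg

Total volume: dV/dt = Q_in − Q_out = 0.330000 m³/min, so V(t) = 18.75 + 0.330000 t and V(77.67) = 44.3811 m³.
No dye enters, so dm/dt = −Q_out · (m/V).
Separate: dm/m = −Q_out dt/V(t) ⇒ ln(m/m₀) = −(Q_out/(Q_in−Q_out)) ln(V/V₀).
m = m₀ (V₀/V)^(Q_out/(Q_in−Q_out)) = 68.48 × (18.75/44.3811)^(1.76212) = 15.0032 mg.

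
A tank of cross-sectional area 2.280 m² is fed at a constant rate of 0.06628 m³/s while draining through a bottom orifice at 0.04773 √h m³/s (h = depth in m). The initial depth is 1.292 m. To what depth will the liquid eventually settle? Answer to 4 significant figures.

Mass balance (ρ constant): A dh/dt = Q_in − 0.04773 √h. At steady state dh/dt = 0:
Q_in = 0.04773 √h_ss ⇒ √h_ss = 0.06628/0.04773 = 1.38864.
h_ss = 1.38864² = 1.92833 m. (Since h₀ = 1.292 m < h_ss, the level will rise toward this value.)

1.928 m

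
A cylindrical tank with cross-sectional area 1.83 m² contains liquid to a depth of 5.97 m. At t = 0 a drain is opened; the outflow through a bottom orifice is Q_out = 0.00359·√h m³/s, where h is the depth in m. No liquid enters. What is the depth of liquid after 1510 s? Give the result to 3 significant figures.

A dh/dt = −Q_out = −0.00359 √h.
∫ h^(−1/2) dh = −(0.00359/A) ∫ dt, giving 2√h = 2√h₀ − (0.00359/A) t.
√h = √5.97 − 0.00359·1510/(2·1.83) = 2.4434 − 1.4811 = 0.96224.
h = 0.96224² = 0.92590 m.

0.926 m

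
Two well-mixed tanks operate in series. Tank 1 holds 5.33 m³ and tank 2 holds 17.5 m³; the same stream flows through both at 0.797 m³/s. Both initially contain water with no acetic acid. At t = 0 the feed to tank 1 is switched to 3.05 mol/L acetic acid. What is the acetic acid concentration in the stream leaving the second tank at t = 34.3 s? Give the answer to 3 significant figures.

2.14 mol/L

Species balance on tank i: dCᵢ/dt = (Cᵢ₋₁ − Cᵢ)/τᵢ with τᵢ = Vᵢ/Q.
τ₁ = 5.33/0.797 = 6.6876 s; τ₂ = 17.5/0.797 = 21.957 s.
Tank 1: C₁ = C_in(1 − e^(−t/τ₁)). Tank 2 (τ₁ ≠ τ₂): C₂ = C_in[1 − (τ₁ e^(−t/τ₁) − τ₂ e^(−t/τ₂))/(τ₁ − τ₂)].
At t = 34.3: e^(−t/τ₁) = 0.0059230, e^(−t/τ₂) = 0.20969.
C₂ = 3.05·[1 − (6.6876·0.0059230 − 21.957·0.20969)/(-15.270)] = 3.05·0.70107 = 2.1383 mol/L.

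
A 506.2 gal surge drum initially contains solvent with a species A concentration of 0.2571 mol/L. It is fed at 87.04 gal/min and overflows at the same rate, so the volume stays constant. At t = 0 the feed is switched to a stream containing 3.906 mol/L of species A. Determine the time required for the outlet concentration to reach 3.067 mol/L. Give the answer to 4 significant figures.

Species balance: V dC/dt = Q(C_in − C) ⇒ τ = V/Q = 5.81572 min.
C(t) = C_in + (C₀ − C_in) e^(−t/τ). Set C = 3.067 and solve for t:
e^(−t/τ) = (C − C_in)/(C₀ − C_in) = (3.067 − 3.906)/(0.2571 − 3.906) = 0.229932
t = −τ ln(…) = 5.81572 × 1.46997 = 8.54893 min.

8.549 min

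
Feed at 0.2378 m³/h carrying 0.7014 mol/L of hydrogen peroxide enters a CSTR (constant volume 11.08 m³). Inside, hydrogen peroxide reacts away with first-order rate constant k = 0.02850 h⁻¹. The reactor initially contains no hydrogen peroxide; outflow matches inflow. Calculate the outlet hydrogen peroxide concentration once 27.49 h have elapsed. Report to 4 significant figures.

0.2250 mol/L

V dC/dt = Q(C_in − C) − k V C.
dC/dt = (Q/V) C_in − (Q/V + k) C; effective rate a = Q/V + k = 0.0214621 + 0.02850 = 0.0499621 h⁻¹.
C_ss = Q C_in/(Q + kV) = 0.301299 mol/L; C(t) = C_ss + (C₀ − C_ss) e^(−a t).
C(27.49) = 0.301299 + (-0.301299)·e^(−0.0499621·27.49) = 0.301299 + (-0.301299)·0.253230 = 0.225001 mol/L.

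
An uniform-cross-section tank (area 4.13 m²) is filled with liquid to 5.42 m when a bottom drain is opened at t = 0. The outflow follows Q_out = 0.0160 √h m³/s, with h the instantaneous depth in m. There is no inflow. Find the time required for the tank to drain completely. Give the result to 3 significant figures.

1200 s

Unsteady balance on liquid volume: A dh/dt = −0.0160 √h.
∫ h^(−1/2) dh = −(0.0160/A) ∫ dt, giving 2√h = 2√h₀ − (0.0160/A) t.
Tank is empty when √h = 0: t_empty = 2A√h₀/0.0160.
t_empty = 2·4.13·√5.42/0.0160 = 8.2600·2.3281/0.0160 = 1201.9 s.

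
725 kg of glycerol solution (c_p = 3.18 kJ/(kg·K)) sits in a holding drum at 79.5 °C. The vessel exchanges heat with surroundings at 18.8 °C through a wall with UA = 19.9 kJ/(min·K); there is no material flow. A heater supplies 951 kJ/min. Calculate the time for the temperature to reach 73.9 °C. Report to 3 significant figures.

Heat balance on the well-mixed liquid: M c_p dT/dt = −UA(T − T_amb) + Q̇.
τ = M c_p/UA = 115.85 min; T_ss = T_amb + Q̇/UA = 18.8 + 951/19.9 = 66.589 °C.
T(t) = T_ss + (T₀ − T_ss)e^(−t/τ); set T = 73.9:
t = −τ ln[(T − T_ss)/(T₀ − T_ss)] = −115.85 · ln(0.56626) = 65.886 min.

65.9 min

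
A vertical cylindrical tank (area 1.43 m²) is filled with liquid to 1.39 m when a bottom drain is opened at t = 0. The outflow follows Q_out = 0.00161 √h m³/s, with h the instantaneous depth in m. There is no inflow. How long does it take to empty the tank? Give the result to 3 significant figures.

A dh/dt = −Q_out = −0.00161 √h.
Separate and integrate: 2(√h − √h₀) = −(0.00161/A) t.
Tank is empty when √h = 0: t_empty = 2A√h₀/0.00161.
t_empty = 2·1.43·√1.39/0.00161 = 2.8600·1.1790/0.00161 = 2094.3 s.

2090 s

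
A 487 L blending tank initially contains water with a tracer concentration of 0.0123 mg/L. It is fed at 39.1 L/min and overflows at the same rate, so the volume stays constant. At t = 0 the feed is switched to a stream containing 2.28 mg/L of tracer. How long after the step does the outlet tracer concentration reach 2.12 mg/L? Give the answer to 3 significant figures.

33.0 min

Species balance: V dC/dt = Q(C_in − C) ⇒ τ = V/Q = 12.455 min.
C(t) = C_in + (C₀ − C_in) e^(−t/τ). Set C = 2.12 and solve for t:
e^(−t/τ) = (C − C_in)/(C₀ − C_in) = (2.12 − 2.28)/(0.0123 − 2.28) = 0.070556
t = −τ ln(…) = 12.455 × 2.6513 = 33.023 min.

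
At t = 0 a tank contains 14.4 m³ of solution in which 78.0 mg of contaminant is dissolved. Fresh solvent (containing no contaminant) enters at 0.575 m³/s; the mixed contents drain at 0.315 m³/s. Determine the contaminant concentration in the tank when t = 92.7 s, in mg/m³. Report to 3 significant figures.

Let m(t) be the amount of contaminant. Volume: V(t) = V₀ + (Q_in − Q_out) t = 14.4 + 0.26000 t; V(92.7) = 38.502 m³.
Species balance (pure solvent in): dm/dt = −Q_out · m/V(t).
Separate: dm/m = −Q_out dt/V(t) ⇒ ln(m/m₀) = −(Q_out/(Q_in−Q_out)) ln(V/V₀).
m = m₀ (V₀/V)^(Q_out/(Q_in−Q_out)) = 78.0 × (14.4/38.502)^(1.2115) = 23.693 mg.
C = m/V = 23.693/38.502 = 0.61537 mg/m³.

0.615 mg/m³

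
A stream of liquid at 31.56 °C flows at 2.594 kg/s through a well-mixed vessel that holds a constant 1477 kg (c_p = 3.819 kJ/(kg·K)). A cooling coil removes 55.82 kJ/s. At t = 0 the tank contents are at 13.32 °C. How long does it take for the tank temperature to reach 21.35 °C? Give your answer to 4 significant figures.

M c_p dT/dt = ṁ c_p (T_in − T) − Q̇.
τ = M/ṁ = 569.391 s; T_ss = T_in − Q̇/(ṁ c_p) = 25.9253 °C.
T(t) = T_ss + (T₀ − T_ss) e^(−t/τ). Set T = 21.35:
e^(−t/τ) = (21.35 − 25.9253)/(13.32 − 25.9253) = 0.362967
t = −569.391 · ln(0.362967) = 577.046 s.

577.0 s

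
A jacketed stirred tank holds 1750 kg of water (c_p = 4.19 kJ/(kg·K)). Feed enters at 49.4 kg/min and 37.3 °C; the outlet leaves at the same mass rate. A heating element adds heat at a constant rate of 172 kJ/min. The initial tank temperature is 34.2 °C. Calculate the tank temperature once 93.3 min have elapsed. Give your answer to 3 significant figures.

37.8 °C

M c_p dT/dt = ṁ c_p (T_in − T) + Q̇.
τ = M/ṁ = 35.425 min; T_ss = T_in + Q̇/(ṁ c_p) = 37.3 + 172/(49.4·4.19) = 38.131 °C.
Integrating: T(t) = T_ss + (T₀ − T_ss) e^(−t/τ).
T(93.3) = 38.131 + (-3.9310)·e^(−93.3/35.425) = 38.131 + (-3.9310)·0.071810 = 37.849 °C.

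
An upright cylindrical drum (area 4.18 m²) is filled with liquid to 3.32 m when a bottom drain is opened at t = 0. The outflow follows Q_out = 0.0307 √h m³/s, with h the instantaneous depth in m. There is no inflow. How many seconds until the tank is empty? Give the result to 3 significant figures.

496 s

With no inflow, A dh/dt = −0.0307 √h.
This is separable: 2 d(√h)/dt = −0.0307/A, so √h = √h₀ − (0.0307/(2A)) t.
Set h = 0: 2√h₀ = (0.0307/A) t_empty ⇒ t_empty = 2A√h₀/0.0307.
t_empty = 2·4.18·√3.32/0.0307 = 8.3600·1.8221/0.0307 = 496.18 s.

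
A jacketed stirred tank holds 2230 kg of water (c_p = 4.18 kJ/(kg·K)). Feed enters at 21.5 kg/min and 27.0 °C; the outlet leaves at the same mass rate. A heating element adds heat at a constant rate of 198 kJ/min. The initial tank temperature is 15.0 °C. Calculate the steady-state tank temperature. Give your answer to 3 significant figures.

M c_p dT/dt = ṁ c_p (T_in − T) + Q̇.
At steady state dT/dt = 0 ⇒ T_ss = T_in + Q̇/(ṁ c_p) = 27.0 + 198/(21.5·4.18) = 29.203 °C.

29.2 °C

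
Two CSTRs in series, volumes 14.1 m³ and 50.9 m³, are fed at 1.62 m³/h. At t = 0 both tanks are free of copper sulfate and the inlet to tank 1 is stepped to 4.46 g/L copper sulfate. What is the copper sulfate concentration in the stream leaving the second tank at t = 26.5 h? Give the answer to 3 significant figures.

Species balance on tank i: dCᵢ/dt = (Cᵢ₋₁ − Cᵢ)/τᵢ with τᵢ = Vᵢ/Q.
τ₁ = 14.1/1.62 = 8.7037 h; τ₂ = 50.9/1.62 = 31.420 h.
Tank 1: C₁ = C_in(1 − e^(−t/τ₁)). Tank 2 (τ₁ ≠ τ₂): C₂ = C_in[1 − (τ₁ e^(−t/τ₁) − τ₂ e^(−t/τ₂))/(τ₁ − τ₂)].
At t = 26.5: e^(−t/τ₁) = 0.047612, e^(−t/τ₂) = 0.43024.
C₂ = 4.46·[1 − (8.7037·0.047612 − 31.420·0.43024)/(-22.716)] = 4.46·0.42316 = 1.8873 g/L.

1.89 g/L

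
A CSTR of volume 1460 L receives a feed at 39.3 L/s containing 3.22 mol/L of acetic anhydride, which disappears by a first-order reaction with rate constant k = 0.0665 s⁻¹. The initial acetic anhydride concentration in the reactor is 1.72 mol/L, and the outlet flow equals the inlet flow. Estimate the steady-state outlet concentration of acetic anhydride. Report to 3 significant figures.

V dC/dt = Q(C_in − C) − k V C.
Steady state (dC/dt = 0): C_ss = Q C_in/(Q + kV) = C_in/(1 + kV/Q).
C_ss = 39.3·3.22/(39.3 + 0.0665·1460) = 126.55/136.39 = 0.92782 mol/L.

0.928 mol/L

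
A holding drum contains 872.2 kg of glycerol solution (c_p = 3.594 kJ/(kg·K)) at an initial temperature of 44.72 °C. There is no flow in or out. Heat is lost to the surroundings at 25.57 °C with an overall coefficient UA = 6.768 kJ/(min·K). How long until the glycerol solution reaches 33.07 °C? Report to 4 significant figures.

M c_p dT/dt = −UA(T − T_amb).
τ = M c_p/UA = 463.163 min; T_ss = T_amb = 25.5700 °C.
T(t) = T_ss + (T₀ − T_ss)e^(−t/τ); set T = 33.07:
t = −τ ln[(T − T_ss)/(T₀ − T_ss)] = −463.163 · ln(0.391645) = 434.169 min.

434.2 min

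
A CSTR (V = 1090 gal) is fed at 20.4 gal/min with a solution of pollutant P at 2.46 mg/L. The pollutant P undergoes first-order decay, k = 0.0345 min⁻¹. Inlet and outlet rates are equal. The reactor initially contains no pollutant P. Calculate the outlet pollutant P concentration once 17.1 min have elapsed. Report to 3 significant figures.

0.517 mg/L

V dC/dt = Q(C_in − C) − k V C.
dC/dt = (Q/V) C_in − (Q/V + k) C; effective rate a = Q/V + k = 0.018716 + 0.0345 = 0.053216 min⁻¹.
C_ss = Q C_in/(Q + kV) = 0.86517 mg/L; C(t) = C_ss + (C₀ − C_ss) e^(−a t).
C(17.1) = 0.86517 + (-0.86517)·e^(−0.053216·17.1) = 0.86517 + (-0.86517)·0.40253 = 0.51691 mg/L.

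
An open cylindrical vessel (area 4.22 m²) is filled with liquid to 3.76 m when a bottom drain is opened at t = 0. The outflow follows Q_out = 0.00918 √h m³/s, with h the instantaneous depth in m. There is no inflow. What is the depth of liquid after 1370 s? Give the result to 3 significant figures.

0.202 m

With no inflow, A dh/dt = −0.00918 √h.
Separate and integrate: 2(√h − √h₀) = −(0.00918/A) t.
√h = √3.76 − 0.00918·1370/(2·4.22) = 1.9391 − 1.4901 = 0.44895.
h = 0.44895² = 0.20156 m.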